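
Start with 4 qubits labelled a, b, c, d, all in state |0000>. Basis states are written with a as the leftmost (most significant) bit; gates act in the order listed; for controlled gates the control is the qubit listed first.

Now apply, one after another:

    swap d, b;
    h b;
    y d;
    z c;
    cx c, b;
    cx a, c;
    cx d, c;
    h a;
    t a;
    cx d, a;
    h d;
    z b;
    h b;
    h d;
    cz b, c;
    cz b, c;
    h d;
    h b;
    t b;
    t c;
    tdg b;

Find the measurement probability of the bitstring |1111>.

A full measurement returns |1111> with probability 1/8. Key observation: steps 13-18 multiply out to the identity, so the circuit reduces to the remaining gates.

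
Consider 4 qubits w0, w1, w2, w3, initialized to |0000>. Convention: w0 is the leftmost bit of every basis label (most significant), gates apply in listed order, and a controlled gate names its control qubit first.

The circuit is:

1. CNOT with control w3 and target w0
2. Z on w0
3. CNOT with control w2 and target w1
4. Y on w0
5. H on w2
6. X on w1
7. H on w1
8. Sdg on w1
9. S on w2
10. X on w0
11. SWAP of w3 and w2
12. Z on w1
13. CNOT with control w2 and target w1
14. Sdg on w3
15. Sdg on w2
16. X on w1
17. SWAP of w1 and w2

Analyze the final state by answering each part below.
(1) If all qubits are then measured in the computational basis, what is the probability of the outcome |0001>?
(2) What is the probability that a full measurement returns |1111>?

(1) Outcome |0001> occurs with probability 1/4.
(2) Outcome |1111> occurs with probability 0.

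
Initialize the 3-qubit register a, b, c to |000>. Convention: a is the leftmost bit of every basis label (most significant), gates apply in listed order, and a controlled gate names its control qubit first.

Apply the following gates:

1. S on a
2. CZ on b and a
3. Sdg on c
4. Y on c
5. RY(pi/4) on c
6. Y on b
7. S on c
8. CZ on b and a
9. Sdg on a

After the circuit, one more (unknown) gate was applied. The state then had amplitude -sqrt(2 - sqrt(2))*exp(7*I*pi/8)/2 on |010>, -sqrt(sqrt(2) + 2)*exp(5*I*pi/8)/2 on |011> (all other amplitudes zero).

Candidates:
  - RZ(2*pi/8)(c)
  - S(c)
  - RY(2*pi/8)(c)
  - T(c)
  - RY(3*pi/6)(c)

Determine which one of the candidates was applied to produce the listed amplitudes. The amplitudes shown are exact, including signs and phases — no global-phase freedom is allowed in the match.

The applied gate was RZ(2*pi/8)(c).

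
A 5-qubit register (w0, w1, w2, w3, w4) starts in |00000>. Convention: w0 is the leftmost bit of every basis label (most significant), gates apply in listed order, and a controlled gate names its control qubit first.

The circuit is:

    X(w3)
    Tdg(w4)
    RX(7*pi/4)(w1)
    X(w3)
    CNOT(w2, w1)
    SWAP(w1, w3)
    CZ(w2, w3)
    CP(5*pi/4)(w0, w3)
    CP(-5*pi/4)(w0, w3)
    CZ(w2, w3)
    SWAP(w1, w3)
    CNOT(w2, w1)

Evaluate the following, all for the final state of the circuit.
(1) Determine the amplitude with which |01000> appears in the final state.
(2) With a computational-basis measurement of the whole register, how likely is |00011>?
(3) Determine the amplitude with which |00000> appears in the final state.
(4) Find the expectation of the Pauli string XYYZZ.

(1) The final state's coefficient on |01000> equals -I*sqrt(2 - sqrt(2))/2. Key observation: gates 5-12 undo each other exactly, leaving only the rest of the circuit to track.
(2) The probability of measuring |00011> is 0.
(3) The final state's coefficient on |00000> equals -sqrt(sqrt(2) + 2)/2.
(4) The expectation value of XYYZZ is 0.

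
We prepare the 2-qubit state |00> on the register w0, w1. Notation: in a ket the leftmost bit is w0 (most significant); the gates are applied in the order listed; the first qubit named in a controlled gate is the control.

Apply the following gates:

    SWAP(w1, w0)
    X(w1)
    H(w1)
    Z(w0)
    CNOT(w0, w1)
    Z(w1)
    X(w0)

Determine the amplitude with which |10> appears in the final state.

The final state's coefficient on |10> equals sqrt(2)/2.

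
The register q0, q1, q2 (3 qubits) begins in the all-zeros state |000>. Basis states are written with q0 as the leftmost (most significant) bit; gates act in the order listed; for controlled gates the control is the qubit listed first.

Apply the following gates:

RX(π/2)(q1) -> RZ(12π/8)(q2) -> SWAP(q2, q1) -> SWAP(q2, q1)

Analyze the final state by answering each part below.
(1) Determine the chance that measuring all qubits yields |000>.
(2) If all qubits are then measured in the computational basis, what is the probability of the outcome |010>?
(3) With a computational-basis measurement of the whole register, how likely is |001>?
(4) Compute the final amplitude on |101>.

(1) The probability of measuring |000> is 1/2. Key observation: gates 3-4 undo each other exactly, leaving only the rest of the circuit to track.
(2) A full measurement returns |010> with probability 1/2.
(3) The probability of measuring |001> is 0.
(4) The final state's coefficient on |101> equals 0.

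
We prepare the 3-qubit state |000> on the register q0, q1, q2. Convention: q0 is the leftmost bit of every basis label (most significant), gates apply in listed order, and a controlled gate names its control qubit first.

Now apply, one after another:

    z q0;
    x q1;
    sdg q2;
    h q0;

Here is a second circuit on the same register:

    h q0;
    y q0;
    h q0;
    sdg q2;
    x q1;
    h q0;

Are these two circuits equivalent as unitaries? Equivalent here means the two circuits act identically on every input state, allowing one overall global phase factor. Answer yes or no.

No: there is an input state on which the two circuits produce genuinely different outputs (not merely differing by a phase).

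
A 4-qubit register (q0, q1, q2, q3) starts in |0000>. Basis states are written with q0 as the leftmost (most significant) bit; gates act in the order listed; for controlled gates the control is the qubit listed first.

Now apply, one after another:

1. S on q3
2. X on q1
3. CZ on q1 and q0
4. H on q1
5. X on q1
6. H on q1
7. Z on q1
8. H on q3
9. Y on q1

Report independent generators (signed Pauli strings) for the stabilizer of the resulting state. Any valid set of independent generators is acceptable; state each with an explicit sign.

One valid set of independent stabilizer generators is +IIIX, +ZIII, +IZII, +IIZI (any independent generating set of the same group is equally correct). Key observation: gates 4-7 undo each other exactly, leaving only the rest of the circuit to track.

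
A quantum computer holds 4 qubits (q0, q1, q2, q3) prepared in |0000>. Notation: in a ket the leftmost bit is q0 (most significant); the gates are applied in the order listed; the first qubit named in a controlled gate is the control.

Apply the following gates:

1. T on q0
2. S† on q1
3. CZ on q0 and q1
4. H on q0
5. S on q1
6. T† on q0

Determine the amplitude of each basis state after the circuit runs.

The resulting statevector has amplitude sqrt(2)/2 on |0000>, -sqrt(2)*exp(3*I*pi/4)/2 on |1000>, and 0 on every other basis state.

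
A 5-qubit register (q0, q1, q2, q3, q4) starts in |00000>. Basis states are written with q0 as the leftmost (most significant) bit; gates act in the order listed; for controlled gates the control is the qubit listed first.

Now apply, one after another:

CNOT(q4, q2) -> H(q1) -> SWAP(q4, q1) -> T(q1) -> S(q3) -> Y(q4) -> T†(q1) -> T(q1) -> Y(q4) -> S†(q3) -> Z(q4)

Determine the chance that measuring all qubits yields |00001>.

Outcome |00001> occurs with probability 1/2.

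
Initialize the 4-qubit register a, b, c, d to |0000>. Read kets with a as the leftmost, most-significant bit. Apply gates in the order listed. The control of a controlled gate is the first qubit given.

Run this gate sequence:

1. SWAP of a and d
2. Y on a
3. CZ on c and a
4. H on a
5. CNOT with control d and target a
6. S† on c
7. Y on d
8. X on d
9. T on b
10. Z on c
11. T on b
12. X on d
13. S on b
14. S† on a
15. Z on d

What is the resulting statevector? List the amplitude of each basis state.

The resulting statevector has amplitude sqrt(2)/2 on |0001>, sqrt(2)*I/2 on |1001>, and 0 on every other basis state.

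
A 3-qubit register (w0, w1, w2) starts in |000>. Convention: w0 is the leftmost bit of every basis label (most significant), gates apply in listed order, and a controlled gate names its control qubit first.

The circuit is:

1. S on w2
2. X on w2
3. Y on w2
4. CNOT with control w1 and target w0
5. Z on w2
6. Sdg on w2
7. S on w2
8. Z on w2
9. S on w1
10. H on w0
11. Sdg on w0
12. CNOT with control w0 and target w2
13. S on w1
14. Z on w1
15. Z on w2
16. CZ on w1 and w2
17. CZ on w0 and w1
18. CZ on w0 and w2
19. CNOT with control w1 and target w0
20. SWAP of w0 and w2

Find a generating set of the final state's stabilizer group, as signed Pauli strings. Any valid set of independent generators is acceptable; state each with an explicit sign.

The final state is stabilized by the group generated by -XIY, +ZIZ, +IZI; other independent generating sets are equally valid. Key observation: the block from step 5 through step 8 cancels to the identity and can be dropped.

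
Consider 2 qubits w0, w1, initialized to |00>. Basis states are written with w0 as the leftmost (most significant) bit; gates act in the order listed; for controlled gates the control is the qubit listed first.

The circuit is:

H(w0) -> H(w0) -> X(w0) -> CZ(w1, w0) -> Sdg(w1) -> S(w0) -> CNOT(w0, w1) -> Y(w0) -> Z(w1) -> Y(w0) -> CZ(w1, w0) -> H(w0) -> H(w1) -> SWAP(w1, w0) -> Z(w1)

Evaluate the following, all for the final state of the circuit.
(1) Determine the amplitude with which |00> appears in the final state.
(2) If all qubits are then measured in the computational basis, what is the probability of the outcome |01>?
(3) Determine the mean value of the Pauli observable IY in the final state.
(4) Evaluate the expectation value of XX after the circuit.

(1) The amplitude on |00> is I/2.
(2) Outcome |01> occurs with probability 1/4.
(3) The expectation value of IY is 0.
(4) The observable XX averages to -1.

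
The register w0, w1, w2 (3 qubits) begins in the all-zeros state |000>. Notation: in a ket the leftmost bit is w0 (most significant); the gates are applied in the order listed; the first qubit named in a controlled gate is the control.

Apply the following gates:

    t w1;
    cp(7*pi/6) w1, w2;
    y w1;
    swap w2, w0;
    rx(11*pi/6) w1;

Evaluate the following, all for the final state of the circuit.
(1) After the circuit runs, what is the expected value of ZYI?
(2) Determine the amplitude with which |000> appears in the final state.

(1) In the final state, ZYI has expectation -1/2.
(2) The amplitude on |000> is -sqrt(2)/4 + sqrt(6)/4.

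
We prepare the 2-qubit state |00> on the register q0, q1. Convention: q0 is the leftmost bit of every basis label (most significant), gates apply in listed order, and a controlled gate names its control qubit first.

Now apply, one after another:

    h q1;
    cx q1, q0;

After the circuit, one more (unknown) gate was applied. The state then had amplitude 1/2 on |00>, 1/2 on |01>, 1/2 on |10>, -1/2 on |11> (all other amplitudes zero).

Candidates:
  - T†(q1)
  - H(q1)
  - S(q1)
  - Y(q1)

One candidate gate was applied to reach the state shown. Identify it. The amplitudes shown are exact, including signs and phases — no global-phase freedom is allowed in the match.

The applied gate was H(q1).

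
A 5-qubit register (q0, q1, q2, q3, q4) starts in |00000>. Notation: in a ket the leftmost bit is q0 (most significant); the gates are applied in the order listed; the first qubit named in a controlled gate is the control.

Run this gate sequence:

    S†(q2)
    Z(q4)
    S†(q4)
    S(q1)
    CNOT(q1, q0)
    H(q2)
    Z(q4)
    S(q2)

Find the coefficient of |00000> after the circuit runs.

The final state's coefficient on |00000> equals sqrt(2)/2.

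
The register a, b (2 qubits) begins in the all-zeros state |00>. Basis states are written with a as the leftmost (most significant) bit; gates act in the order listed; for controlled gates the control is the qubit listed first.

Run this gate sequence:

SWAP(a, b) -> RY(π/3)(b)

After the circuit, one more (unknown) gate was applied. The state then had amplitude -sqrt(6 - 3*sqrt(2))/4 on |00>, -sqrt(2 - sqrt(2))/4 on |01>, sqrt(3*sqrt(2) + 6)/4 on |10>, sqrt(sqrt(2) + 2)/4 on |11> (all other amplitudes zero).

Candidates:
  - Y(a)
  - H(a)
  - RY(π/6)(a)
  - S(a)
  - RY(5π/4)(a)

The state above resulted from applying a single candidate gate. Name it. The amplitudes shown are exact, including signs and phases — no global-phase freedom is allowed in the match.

The applied gate was RY(5π/4)(a).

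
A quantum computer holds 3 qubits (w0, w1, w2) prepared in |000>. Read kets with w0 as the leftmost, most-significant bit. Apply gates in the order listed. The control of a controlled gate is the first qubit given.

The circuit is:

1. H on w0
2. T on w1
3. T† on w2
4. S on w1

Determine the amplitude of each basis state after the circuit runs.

The final amplitudes are sqrt(2)/2 on |000>, sqrt(2)/2 on |100>, and 0 on every other basis state.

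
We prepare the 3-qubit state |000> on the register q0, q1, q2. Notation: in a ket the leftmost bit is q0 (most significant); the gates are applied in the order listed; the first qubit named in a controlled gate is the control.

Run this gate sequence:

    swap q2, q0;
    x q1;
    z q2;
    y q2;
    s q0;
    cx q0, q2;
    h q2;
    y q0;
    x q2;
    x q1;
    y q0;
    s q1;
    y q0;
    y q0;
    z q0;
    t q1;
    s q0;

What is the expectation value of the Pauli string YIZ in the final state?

The expectation value of YIZ is 0.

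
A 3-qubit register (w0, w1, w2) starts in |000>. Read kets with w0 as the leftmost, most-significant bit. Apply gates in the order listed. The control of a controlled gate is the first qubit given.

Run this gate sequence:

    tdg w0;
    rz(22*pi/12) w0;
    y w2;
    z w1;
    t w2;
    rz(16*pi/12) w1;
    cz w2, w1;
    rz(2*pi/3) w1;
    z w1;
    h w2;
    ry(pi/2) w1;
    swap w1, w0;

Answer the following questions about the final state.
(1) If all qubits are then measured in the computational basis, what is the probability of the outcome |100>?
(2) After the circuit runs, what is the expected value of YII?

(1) Outcome |100> occurs with probability 1/4.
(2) In the final state, YII has expectation 0.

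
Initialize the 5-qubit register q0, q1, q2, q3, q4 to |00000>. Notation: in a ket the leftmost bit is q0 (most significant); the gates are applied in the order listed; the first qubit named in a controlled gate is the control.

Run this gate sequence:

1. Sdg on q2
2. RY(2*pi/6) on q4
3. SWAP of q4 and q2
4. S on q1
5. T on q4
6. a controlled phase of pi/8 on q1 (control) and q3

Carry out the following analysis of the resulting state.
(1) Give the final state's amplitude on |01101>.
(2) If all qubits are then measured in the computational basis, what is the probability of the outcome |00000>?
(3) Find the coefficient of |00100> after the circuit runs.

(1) |01101> carries amplitude 0 in the final state.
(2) A full measurement returns |00000> with probability 3/4.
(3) |00100> carries amplitude 1/2 in the final state.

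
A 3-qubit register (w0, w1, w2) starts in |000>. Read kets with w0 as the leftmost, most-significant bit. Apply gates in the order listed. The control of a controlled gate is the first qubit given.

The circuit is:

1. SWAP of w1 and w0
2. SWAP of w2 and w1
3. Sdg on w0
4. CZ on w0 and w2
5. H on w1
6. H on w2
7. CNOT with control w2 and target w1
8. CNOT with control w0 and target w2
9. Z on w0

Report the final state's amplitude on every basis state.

After the circuit, the state carries amplitude 1/2 on |000>, 1/2 on |001>, 1/2 on |010>, 1/2 on |011>, 0 on |100>, 0 on |101>, 0 on |110>, 0 on |111>.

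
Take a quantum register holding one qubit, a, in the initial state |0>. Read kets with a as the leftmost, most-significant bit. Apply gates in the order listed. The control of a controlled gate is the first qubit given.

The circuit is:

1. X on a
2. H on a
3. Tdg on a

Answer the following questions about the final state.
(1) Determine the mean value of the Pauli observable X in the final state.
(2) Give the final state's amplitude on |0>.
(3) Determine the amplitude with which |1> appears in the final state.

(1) In the final state, X has expectation -sqrt(2)/2.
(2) The amplitude on |0> is sqrt(2)/2.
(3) The amplitude on |1> is sqrt(2)*exp(3*I*pi/4)/2.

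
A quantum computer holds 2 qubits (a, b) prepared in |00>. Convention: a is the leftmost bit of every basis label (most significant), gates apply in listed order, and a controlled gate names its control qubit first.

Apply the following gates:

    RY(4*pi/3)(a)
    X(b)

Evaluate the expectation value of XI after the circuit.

In the final state, XI has expectation -sqrt(3)/2.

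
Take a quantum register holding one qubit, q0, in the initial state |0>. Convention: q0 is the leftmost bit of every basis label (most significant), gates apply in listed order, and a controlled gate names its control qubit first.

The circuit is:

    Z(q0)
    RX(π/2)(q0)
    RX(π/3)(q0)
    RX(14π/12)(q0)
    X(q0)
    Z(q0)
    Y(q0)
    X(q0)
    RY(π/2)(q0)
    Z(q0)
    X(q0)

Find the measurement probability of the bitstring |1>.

The probability of measuring |1> is 1/2.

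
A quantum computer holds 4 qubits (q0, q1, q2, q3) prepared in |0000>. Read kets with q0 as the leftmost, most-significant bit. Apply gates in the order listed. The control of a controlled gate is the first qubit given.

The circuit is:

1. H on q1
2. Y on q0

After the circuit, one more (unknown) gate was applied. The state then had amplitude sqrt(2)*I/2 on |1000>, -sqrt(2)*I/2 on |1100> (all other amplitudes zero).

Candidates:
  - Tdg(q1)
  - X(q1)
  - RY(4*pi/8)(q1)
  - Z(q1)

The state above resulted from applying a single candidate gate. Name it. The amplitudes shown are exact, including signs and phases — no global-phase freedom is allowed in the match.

The applied gate was Z(q1).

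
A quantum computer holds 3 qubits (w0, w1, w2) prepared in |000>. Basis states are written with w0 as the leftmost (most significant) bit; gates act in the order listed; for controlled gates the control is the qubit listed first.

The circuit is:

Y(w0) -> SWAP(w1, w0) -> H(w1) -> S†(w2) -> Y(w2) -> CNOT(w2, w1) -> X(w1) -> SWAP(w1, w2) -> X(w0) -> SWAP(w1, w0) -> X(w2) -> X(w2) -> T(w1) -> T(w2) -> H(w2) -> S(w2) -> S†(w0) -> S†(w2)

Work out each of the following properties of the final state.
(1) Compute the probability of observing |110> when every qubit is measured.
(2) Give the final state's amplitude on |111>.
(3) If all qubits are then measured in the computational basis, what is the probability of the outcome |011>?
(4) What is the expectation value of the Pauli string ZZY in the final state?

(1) A full measurement returns |110> with probability 1/2 - sqrt(2)/4.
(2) The amplitude on |111> is -1/2 + exp(3*I*pi/4)/2.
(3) Outcome |011> occurs with probability 0.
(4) In the final state, ZZY has expectation sqrt(2)/2.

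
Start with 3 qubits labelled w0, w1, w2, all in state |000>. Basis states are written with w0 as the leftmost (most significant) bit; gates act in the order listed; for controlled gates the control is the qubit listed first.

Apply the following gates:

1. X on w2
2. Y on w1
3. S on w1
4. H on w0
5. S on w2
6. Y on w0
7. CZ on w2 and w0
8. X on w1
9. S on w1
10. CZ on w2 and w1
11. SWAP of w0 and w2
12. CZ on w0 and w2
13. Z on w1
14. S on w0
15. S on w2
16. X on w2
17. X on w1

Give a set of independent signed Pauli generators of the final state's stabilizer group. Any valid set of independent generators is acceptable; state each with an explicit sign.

The final state is stabilized by the group generated by +IIY, -ZII, -IZI; other independent generating sets are equally valid.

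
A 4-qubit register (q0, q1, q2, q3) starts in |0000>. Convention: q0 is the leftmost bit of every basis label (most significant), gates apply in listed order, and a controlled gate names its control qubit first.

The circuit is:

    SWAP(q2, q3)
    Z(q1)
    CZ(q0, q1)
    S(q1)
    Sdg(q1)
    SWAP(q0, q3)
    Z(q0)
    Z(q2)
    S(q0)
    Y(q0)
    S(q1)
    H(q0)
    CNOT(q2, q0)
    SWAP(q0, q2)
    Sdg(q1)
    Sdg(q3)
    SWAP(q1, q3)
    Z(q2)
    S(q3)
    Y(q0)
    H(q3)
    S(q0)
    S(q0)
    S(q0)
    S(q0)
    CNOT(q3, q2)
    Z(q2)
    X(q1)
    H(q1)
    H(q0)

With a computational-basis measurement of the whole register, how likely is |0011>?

Outcome |0011> occurs with probability 1/16. Key observation: gates 22-25 undo each other exactly, leaving only the rest of the circuit to track.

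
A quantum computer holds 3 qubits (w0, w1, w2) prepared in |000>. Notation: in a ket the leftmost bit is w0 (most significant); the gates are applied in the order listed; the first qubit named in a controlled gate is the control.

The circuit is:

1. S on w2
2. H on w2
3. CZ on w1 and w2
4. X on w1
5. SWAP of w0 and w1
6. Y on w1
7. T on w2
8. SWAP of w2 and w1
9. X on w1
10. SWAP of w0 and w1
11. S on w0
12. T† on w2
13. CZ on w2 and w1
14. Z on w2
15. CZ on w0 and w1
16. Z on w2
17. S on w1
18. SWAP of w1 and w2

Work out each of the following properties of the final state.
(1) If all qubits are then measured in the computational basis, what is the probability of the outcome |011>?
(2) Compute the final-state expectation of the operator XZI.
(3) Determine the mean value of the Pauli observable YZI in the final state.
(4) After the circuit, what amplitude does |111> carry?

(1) The probability of measuring |011> is 1/2.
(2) The observable XZI averages to sqrt(2)/2.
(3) The expectation value of YZI is sqrt(2)/2.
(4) |111> carries amplitude -sqrt(2)*exp(I*pi/4)/2 in the final state.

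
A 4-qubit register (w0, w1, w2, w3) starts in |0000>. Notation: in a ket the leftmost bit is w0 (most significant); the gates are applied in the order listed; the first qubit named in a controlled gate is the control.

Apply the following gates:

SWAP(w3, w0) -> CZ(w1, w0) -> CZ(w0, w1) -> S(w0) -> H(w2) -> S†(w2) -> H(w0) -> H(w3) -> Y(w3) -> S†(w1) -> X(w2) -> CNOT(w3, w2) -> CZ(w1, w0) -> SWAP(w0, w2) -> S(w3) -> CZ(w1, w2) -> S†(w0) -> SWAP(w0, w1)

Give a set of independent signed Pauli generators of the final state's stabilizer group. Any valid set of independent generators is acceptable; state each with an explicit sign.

The final state is stabilized by the group generated by +IXIZ, +IIXI, +IZIX, +ZIII; other independent generating sets are equally valid.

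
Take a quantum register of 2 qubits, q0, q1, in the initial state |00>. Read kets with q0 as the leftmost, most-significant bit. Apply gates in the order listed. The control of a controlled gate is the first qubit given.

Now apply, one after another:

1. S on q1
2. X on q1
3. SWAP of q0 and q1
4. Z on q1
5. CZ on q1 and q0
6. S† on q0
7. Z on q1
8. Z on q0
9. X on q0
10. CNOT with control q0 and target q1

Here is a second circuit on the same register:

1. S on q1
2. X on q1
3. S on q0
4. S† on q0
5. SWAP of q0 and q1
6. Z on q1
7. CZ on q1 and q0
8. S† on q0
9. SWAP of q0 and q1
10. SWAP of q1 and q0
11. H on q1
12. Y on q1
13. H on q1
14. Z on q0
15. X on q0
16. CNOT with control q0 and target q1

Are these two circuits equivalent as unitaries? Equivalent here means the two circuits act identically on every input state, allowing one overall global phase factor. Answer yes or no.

No, they are not equivalent — no single phase factor reconciles the two unitaries.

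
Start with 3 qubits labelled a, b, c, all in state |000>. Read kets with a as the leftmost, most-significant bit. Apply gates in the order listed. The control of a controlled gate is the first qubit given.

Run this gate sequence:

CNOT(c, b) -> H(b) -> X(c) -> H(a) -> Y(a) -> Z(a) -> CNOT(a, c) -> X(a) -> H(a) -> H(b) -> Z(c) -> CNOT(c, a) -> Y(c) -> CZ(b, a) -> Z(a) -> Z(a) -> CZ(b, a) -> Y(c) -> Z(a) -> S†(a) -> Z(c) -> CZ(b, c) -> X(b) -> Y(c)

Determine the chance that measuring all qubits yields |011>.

Outcome |011> occurs with probability 1/4. Key observation: steps 13-18 multiply out to the identity, so the circuit reduces to the remaining gates.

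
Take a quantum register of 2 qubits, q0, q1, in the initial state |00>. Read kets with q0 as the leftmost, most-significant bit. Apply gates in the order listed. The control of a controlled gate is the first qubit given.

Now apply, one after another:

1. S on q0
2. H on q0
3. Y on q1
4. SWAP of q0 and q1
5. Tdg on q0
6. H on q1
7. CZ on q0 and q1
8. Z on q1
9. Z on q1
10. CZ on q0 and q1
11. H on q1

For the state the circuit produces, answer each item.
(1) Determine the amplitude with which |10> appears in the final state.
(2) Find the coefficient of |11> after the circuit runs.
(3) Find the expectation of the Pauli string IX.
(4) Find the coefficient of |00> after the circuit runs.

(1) |10> carries amplitude sqrt(2)*exp(I*pi/4)/2 in the final state.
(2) The amplitude on |11> is sqrt(2)*exp(I*pi/4)/2.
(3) The observable IX averages to 1.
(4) The amplitude on |00> is 0.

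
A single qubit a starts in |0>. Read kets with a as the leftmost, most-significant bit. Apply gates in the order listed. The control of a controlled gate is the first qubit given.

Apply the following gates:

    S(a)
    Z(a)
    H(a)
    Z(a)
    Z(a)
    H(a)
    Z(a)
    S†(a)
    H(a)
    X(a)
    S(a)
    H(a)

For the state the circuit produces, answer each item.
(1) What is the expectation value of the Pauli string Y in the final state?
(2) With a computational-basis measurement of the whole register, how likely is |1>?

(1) The expectation value of Y is -1. Key observation: the block from step 1 through step 8 cancels to the identity and can be dropped.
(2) The probability of measuring |1> is 1/2.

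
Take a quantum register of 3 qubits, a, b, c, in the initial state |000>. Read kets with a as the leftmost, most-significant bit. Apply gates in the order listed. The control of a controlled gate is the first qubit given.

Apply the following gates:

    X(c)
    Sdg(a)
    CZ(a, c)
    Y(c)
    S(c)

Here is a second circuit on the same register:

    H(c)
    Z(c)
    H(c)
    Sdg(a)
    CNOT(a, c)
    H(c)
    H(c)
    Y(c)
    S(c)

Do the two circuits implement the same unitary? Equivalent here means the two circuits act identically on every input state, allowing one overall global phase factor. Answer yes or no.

No, they are not equivalent — no single phase factor reconciles the two unitaries.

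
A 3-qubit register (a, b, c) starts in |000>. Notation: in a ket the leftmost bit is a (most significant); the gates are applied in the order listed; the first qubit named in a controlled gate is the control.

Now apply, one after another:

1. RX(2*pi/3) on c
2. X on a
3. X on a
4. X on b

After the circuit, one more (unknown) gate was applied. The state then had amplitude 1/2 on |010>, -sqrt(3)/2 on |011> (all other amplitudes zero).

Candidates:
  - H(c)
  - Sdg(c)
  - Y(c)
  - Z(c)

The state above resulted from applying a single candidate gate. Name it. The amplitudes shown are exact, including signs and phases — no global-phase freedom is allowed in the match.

The applied gate was Sdg(c). Key observation: the block from step 2 through step 3 cancels to the identity and can be dropped.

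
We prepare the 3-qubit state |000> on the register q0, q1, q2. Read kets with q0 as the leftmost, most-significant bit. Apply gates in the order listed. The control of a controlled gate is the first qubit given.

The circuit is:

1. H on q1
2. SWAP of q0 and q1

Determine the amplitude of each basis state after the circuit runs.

The final amplitudes are sqrt(2)/2 on |000>, sqrt(2)/2 on |100>, and 0 on every other basis state.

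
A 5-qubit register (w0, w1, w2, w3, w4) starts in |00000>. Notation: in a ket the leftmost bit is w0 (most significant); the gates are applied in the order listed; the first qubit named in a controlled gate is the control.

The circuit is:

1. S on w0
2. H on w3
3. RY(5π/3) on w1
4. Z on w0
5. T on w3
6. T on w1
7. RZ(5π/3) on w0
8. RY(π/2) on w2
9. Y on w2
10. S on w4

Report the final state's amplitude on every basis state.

After the circuit, the state carries amplitude -sqrt(3)*exp(2*I*pi/3)/4 on |00000>, -sqrt(3)*exp(11*I*pi/12)/4 on |00010>, sqrt(3)*exp(2*I*pi/3)/4 on |00100>, sqrt(3)*exp(11*I*pi/12)/4 on |00110>, exp(11*I*pi/12)/4 on |01000>, -exp(I*pi/6)/4 on |01010>, -exp(11*I*pi/12)/4 on |01100>, exp(I*pi/6)/4 on |01110>, and 0 on every other basis state.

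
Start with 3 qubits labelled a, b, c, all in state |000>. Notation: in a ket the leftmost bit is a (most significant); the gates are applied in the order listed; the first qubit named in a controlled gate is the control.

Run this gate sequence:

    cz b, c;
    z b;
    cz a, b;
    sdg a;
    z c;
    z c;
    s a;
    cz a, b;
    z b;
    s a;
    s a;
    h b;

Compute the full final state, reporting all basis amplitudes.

After the circuit, the state carries amplitude sqrt(2)/2 on |000>, sqrt(2)/2 on |010>, and 0 on every other basis state. Key observation: the block from step 2 through step 9 cancels to the identity and can be dropped.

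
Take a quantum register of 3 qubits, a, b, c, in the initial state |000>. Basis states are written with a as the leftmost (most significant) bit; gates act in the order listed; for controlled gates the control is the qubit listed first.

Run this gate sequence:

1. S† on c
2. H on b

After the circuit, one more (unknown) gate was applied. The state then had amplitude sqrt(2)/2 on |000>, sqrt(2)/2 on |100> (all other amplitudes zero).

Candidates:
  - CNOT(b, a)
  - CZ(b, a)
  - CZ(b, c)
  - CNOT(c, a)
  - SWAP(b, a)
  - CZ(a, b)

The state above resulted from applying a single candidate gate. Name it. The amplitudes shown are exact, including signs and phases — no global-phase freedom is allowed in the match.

The unique candidate consistent with the amplitudes is SWAP(b, a).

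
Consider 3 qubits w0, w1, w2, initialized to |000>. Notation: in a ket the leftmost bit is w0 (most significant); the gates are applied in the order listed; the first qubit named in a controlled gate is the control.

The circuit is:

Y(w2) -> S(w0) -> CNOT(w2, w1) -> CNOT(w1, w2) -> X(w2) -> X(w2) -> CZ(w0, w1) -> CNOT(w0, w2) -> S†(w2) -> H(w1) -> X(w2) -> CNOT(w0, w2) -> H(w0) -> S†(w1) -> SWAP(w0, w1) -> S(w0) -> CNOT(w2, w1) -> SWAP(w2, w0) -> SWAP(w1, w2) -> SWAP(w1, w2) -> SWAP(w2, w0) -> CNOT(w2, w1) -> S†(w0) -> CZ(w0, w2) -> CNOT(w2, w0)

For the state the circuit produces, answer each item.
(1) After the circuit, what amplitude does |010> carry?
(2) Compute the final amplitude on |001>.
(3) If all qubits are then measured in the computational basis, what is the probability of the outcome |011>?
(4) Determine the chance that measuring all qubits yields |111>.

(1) |010> carries amplitude 0 in the final state. Key observation: gates 16-23 undo each other exactly, leaving only the rest of the circuit to track.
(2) The amplitude on |001> is 1/2.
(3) The probability of measuring |011> is 1/4.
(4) The probability of measuring |111> is 1/4.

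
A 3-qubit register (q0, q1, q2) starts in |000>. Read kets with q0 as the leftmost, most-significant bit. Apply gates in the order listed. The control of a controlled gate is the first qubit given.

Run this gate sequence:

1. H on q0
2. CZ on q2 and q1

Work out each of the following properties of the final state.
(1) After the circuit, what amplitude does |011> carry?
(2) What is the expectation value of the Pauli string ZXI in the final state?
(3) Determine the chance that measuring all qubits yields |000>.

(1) |011> carries amplitude 0 in the final state.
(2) The observable ZXI averages to 0.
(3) The probability of measuring |000> is 1/2.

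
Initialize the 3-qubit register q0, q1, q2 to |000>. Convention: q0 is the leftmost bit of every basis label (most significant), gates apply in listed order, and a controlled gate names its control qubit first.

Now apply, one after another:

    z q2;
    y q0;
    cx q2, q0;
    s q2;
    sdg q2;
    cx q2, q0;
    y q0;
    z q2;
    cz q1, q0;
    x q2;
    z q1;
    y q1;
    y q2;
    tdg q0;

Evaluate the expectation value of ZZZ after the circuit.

The observable ZZZ averages to -1. Key observation: steps 1-8 multiply out to the identity, so the circuit reduces to the remaining gates.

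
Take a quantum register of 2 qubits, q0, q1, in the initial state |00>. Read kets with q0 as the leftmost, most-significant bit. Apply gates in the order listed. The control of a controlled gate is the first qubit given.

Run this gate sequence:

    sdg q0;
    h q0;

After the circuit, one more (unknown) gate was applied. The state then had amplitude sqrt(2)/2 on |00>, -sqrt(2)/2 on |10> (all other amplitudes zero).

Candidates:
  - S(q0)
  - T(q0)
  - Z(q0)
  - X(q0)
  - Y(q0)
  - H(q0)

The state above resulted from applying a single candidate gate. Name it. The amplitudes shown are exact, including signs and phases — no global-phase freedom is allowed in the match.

It was Z(q0) that produced the state shown.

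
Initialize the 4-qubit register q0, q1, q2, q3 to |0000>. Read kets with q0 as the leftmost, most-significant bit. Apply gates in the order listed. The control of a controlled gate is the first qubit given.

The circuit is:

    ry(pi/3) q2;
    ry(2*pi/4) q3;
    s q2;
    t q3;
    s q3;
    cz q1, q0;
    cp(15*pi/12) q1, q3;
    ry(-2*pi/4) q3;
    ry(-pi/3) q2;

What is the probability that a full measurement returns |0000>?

The probability of measuring |0000> is 5/16 - 5*sqrt(2)/32.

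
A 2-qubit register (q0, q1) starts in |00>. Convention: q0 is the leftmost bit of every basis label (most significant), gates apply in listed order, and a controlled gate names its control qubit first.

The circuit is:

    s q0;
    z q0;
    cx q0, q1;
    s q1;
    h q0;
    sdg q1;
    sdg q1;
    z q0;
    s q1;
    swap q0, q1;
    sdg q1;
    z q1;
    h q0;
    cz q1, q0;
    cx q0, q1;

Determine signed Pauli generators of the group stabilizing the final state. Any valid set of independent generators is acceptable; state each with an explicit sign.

The final state is stabilized by the group generated by +YI, -IY; other independent generating sets are equally valid.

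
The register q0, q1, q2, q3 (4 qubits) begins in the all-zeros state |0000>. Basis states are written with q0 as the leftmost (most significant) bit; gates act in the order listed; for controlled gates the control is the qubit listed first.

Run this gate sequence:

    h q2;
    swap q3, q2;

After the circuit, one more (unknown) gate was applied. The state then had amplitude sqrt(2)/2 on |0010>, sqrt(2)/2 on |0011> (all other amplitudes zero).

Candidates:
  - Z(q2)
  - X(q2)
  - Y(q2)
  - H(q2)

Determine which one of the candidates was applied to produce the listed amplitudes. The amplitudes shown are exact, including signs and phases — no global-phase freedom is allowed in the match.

It was X(q2) that produced the state shown.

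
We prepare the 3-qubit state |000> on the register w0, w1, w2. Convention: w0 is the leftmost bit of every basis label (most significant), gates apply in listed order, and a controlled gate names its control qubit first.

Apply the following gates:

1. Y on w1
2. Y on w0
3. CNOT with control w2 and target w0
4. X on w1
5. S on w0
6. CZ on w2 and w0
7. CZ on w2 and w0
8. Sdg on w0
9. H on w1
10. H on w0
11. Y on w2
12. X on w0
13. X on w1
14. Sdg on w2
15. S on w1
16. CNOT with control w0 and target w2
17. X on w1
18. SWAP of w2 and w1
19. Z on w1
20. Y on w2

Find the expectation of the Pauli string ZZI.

The observable ZZI averages to -1. Key observation: steps 5-8 multiply out to the identity, so the circuit reduces to the remaining gates.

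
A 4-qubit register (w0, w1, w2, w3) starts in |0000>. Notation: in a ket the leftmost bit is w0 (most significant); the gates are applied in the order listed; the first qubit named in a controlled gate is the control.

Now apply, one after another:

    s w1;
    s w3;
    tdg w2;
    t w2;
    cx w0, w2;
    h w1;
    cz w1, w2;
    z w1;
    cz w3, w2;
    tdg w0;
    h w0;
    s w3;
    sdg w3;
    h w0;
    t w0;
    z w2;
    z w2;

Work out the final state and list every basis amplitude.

The final amplitudes are sqrt(2)/2 on |0000>, -sqrt(2)/2 on |0100>, and 0 on every other basis state.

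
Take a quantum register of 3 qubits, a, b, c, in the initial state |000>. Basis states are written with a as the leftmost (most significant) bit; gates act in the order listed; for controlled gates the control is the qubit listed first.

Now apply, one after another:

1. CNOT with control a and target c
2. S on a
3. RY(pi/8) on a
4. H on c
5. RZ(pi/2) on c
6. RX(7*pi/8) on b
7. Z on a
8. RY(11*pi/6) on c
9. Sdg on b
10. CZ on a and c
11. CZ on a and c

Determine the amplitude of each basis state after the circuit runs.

After the circuit, the state carries amplitude -sqrt(3)*exp(I*pi/4)*cos(pi/16)*cos(7*pi/16)/4 - exp(-I*pi/4)*cos(pi/16)*cos(7*pi/16)/4 + exp(I*pi/4)*cos(pi/16)*cos(7*pi/16)/4 - sqrt(3)*exp(-I*pi/4)*cos(pi/16)*cos(7*pi/16)/4 on |000>, -sqrt(3)*exp(I*pi/4)*cos(pi/16)*cos(7*pi/16)/4 + sqrt(3)*exp(-I*pi/4)*cos(pi/16)*cos(7*pi/16)/4 - exp(I*pi/4)*cos(pi/16)*cos(7*pi/16)/4 - exp(-I*pi/4)*cos(pi/16)*cos(7*pi/16)/4 on |001>, sqrt(3)*exp(-I*pi/4)*sin(7*pi/16)*cos(pi/16)/4 - exp(I*pi/4)*sin(7*pi/16)*cos(pi/16)/4 + exp(-I*pi/4)*sin(7*pi/16)*cos(pi/16)/4 + sqrt(3)*exp(I*pi/4)*sin(7*pi/16)*cos(pi/16)/4 on |010>, exp(-I*pi/4)*sin(7*pi/16)*cos(pi/16)/4 + exp(I*pi/4)*sin(7*pi/16)*cos(pi/16)/4 - sqrt(3)*exp(-I*pi/4)*sin(7*pi/16)*cos(pi/16)/4 + sqrt(3)*exp(I*pi/4)*sin(7*pi/16)*cos(pi/16)/4 on |011>, sqrt(3)*exp(-I*pi/4)*sin(pi/16)*cos(7*pi/16)/4 - exp(I*pi/4)*sin(pi/16)*cos(7*pi/16)/4 + exp(-I*pi/4)*sin(pi/16)*cos(7*pi/16)/4 + sqrt(3)*exp(I*pi/4)*sin(pi/16)*cos(7*pi/16)/4 on |100>, exp(-I*pi/4)*sin(pi/16)*cos(7*pi/16)/4 + exp(I*pi/4)*sin(pi/16)*cos(7*pi/16)/4 - sqrt(3)*exp(-I*pi/4)*sin(pi/16)*cos(7*pi/16)/4 + sqrt(3)*exp(I*pi/4)*sin(pi/16)*cos(7*pi/16)/4 on |101>, -sqrt(3)*exp(I*pi/4)*sin(pi/16)*sin(7*pi/16)/4 - exp(-I*pi/4)*sin(pi/16)*sin(7*pi/16)/4 + exp(I*pi/4)*sin(pi/16)*sin(7*pi/16)/4 - sqrt(3)*exp(-I*pi/4)*sin(pi/16)*sin(7*pi/16)/4 on |110>, -sqrt(3)*exp(I*pi/4)*sin(pi/16)*sin(7*pi/16)/4 + sqrt(3)*exp(-I*pi/4)*sin(pi/16)*sin(7*pi/16)/4 - exp(I*pi/4)*sin(pi/16)*sin(7*pi/16)/4 - exp(-I*pi/4)*sin(pi/16)*sin(7*pi/16)/4 on |111>.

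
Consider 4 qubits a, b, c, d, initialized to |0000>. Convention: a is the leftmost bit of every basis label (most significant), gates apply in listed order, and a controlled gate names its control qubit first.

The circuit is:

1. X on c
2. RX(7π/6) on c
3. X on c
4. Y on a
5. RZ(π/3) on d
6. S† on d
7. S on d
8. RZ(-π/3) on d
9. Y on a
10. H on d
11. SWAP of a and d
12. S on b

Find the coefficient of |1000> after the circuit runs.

|1000> carries amplitude 1/4 - sqrt(3)/4 in the final state. Key observation: steps 4-9 multiply out to the identity, so the circuit reduces to the remaining gates.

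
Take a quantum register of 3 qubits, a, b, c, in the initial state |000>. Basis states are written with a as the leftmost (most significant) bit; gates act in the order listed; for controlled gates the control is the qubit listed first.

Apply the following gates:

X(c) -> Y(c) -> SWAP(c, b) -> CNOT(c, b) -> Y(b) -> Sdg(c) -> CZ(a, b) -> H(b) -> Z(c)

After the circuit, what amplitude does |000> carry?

|000> carries amplitude sqrt(2)/2 in the final state.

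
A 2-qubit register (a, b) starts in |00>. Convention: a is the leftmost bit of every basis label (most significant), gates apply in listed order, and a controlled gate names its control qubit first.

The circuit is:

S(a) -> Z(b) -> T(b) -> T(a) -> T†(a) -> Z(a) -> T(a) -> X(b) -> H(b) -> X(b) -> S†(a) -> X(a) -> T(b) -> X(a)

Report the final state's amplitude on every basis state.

The final amplitudes are -sqrt(2)/2 on |00>, sqrt(2)*exp(I*pi/4)/2 on |01>, 0 on |10>, 0 on |11>.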